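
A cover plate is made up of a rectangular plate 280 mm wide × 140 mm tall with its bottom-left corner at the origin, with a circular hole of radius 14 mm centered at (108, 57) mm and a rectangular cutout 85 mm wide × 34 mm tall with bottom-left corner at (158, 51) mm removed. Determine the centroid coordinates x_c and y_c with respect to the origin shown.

x_c = 135.65 mm, y_c = 70.39 mm

Part | A | x̄ᵢ | ȳᵢ | A·x̄ᵢ | A·ȳᵢ
plate | 39200.00 | 140.00 | 70.00 | 5488000.00 | 2744000.00
hole 1 | -615.75 | 108.00 | 57.00 | -66501.23 | -35097.87
hole 2 | -2890.00 | 200.50 | 68.00 | -579445.00 | -196520.00
Σ | 35694.25 |  |  | 4842053.77 | 2512382.13
x_c = 4842053.77 / 35694.25 = 135.65 mm
y_c = 2512382.13 / 35694.25 = 70.39 mm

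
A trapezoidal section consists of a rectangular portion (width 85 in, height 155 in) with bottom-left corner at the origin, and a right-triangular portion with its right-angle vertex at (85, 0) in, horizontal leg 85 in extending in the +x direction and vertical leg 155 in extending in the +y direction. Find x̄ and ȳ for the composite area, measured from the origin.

x̄ = 66.11 in, ȳ = 68.89 in

rectangular portion: A = 85 × 155 = 13175.00, centroid at (42.50, 77.50).
triangular portion: A = ½·85·155 = 6587.50, centroid at (113.33, 51.67).
ΣA = 19762.50 in²
ΣAx̄ = (13175.00)(42.50) + (6587.50)(113.33) = 1306520.83 in³
ΣAȳ = (13175.00)(77.50) + (6587.50)(51.67) = 1361416.67 in³
x̄ = 1306520.83 / 19762.50 = 66.11 in
ȳ = 1361416.67 / 19762.50 = 68.89 in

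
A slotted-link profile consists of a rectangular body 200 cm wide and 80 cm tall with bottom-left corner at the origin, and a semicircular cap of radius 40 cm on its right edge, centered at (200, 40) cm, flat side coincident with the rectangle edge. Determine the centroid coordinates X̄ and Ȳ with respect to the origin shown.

X̄ = 115.88 cm, Ȳ = 40.00 cm

rectangular body: A = 200 × 80 = 16000.00, centroid at (100.00, 40.00).
semicircular end: A = ½π·40² = 2513.27, centroid at (216.98, 40.00).
ΣA = 18513.27 cm²
ΣAX̄ = (16000.00)(100.00) + (2513.27)(216.98) = 2145321.49 cm³
ΣAȲ = (16000.00)(40.00) + (2513.27)(40.00) = 740530.96 cm³
X̄ = 2145321.49 / 18513.27 = 115.88 cm
Ȳ = 740530.96 / 18513.27 = 40.00 cm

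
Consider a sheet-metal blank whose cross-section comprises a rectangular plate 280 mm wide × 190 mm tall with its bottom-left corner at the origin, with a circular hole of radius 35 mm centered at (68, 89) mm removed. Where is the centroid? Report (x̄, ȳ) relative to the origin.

plate: A = 280 × 190 = 53200.00, centroid at (140.00, 95.00).
hole: A = −π·35² = -3848.45, centroid at (68.00, 89.00).
ΣA = 49351.55 mm²
ΣAx̄ = (53200.00)(140.00) + (-3848.45)(68.00) = 7186305.33 mm³
ΣAȳ = (53200.00)(95.00) + (-3848.45)(89.00) = 4711487.86 mm³
x̄ = 7186305.33 / 49351.55 = 145.61 mm
ȳ = 4711487.86 / 49351.55 = 95.47 mm

x̄ = 145.61 mm, ȳ = 95.47 mm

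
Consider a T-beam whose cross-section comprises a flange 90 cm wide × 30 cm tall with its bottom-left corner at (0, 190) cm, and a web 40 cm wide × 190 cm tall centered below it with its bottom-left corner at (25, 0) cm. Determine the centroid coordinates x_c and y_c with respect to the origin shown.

x_c = 45.00 cm, y_c = 123.83 cm

web: A = 40 × 190 = 7600.00, centroid at (45.00, 95.00).
flange: A = 90 × 30 = 2700.00, centroid at (45.00, 205.00).
ΣA = 10300.00 cm²
ΣAx_c = (7600.00)(45.00) + (2700.00)(45.00) = 463500.00 cm³
ΣAy_c = (7600.00)(95.00) + (2700.00)(205.00) = 1275500.00 cm³
x_c = 463500.00 / 10300.00 = 45.00 cm
y_c = 1275500.00 / 10300.00 = 123.83 cm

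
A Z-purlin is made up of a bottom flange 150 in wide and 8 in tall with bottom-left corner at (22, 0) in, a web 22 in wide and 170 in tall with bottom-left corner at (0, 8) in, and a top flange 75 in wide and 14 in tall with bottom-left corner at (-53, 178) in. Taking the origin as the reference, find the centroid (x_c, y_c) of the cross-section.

x_c = 23.58 in, y_c = 91.30 in

bottom flange: A = 150 × 8 = 1200.00, centroid at (97.00, 4.00).
web: A = 22 × 170 = 3740.00, centroid at (11.00, 93.00).
top flange: A = 75 × 14 = 1050.00, centroid at (-15.50, 185.00).
ΣA = 5990.00 in²
ΣAx_c = (1200.00)(97.00) + (3740.00)(11.00) + (1050.00)(-15.50) = 141265.00 in³
ΣAy_c = (1200.00)(4.00) + (3740.00)(93.00) + (1050.00)(185.00) = 546870.00 in³
x_c = 141265.00 / 5990.00 = 23.58 in
y_c = 546870.00 / 5990.00 = 91.30 in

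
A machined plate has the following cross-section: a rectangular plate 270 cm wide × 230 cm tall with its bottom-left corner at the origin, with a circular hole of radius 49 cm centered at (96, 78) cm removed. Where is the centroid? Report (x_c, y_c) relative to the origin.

x_c = 140.39 cm, y_c = 120.12 cm

plate: A = 270 × 230 = 62100.00, centroid at (135.00, 115.00).
hole: A = −π·49² = -7542.96, centroid at (96.00, 78.00).
ΣA = 54557.04 cm²
ΣAx_c = (62100.00)(135.00) + (-7542.96)(96.00) = 7659375.46 cm³
ΣAy_c = (62100.00)(115.00) + (-7542.96)(78.00) = 6553148.81 cm³
x_c = 7659375.46 / 54557.04 = 140.39 cm
y_c = 6553148.81 / 54557.04 = 120.12 cm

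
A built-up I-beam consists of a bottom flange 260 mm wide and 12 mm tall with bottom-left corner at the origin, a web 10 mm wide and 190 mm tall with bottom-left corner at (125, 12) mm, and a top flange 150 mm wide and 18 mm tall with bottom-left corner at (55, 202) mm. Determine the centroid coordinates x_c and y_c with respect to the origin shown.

bottom flange: A = 260 × 12 = 3120.00, centroid at (130.00, 6.00).
web: A = 10 × 190 = 1900.00, centroid at (130.00, 107.00).
top flange: A = 150 × 18 = 2700.00, centroid at (130.00, 211.00).
ΣA = 7720.00 mm², ΣAx_c = 1003600.00 mm³, ΣAy_c = 791720.00 mm³.
x_c = 1003600.00/7720.00 = 130.00 mm; y_c = 791720.00/7720.00 = 102.55 mm.

x_c = 130.00 mm, y_c = 102.55 mm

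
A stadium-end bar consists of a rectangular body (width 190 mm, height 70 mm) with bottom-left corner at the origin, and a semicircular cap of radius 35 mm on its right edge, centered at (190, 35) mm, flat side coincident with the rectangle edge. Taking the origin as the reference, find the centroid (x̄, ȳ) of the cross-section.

x̄ = 108.88 mm, ȳ = 35.00 mm

rectangular body: A = 190 × 70 = 13300.00, centroid at (95.00, 35.00).
semicircular end: A = ½π·35² = 1924.23, centroid at (204.85, 35.00).
ΣA = 15224.23 mm²
ΣAx̄ = (13300.00)(95.00) + (1924.23)(204.85) = 1657686.18 mm³
ΣAȳ = (13300.00)(35.00) + (1924.23)(35.00) = 532847.89 mm³
x̄ = 1657686.18 / 15224.23 = 108.88 mm
ȳ = 532847.89 / 15224.23 = 35.00 mm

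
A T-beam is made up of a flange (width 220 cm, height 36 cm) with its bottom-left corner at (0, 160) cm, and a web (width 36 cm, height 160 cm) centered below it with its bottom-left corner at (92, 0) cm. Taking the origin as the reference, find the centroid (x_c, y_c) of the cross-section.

x_c = 110.00 cm, y_c = 136.74 cm

Part | A | x̄ᵢ | ȳᵢ | A·x̄ᵢ | A·ȳᵢ
web | 5760.00 | 110.00 | 80.00 | 633600.00 | 460800.00
flange | 7920.00 | 110.00 | 178.00 | 871200.00 | 1409760.00
Σ | 13680.00 |  |  | 1504800.00 | 1870560.00
x_c = 1504800.00 / 13680.00 = 110.00 cm
y_c = 1870560.00 / 13680.00 = 136.74 cm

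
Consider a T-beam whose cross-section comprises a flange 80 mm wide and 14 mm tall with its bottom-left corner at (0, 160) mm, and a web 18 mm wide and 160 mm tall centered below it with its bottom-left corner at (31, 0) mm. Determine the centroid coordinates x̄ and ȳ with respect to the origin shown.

Part | A | x̄ᵢ | ȳᵢ | A·x̄ᵢ | A·ȳᵢ
web | 2880.00 | 40.00 | 80.00 | 115200.00 | 230400.00
flange | 1120.00 | 40.00 | 167.00 | 44800.00 | 187040.00
Σ | 4000.00 |  |  | 160000.00 | 417440.00
x̄ = 160000.00 / 4000.00 = 40.00 mm
ȳ = 417440.00 / 4000.00 = 104.36 mm

x̄ = 40.00 mm, ȳ = 104.36 mm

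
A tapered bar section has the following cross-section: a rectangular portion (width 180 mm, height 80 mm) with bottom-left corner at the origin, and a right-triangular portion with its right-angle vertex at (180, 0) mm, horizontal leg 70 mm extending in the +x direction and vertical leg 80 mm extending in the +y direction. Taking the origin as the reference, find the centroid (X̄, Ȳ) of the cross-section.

rectangular portion: A = 180 × 80 = 14400.00, centroid at (90.00, 40.00).
triangular portion: A = ½·70·80 = 2800.00, centroid at (203.33, 26.67).
ΣA = 17200.00 mm², ΣAX̄ = 1865333.33 mm³, ΣAȲ = 650666.67 mm³.
X̄ = 1865333.33/17200.00 = 108.45 mm; Ȳ = 650666.67/17200.00 = 37.83 mm.

X̄ = 108.45 mm, Ȳ = 37.83 mm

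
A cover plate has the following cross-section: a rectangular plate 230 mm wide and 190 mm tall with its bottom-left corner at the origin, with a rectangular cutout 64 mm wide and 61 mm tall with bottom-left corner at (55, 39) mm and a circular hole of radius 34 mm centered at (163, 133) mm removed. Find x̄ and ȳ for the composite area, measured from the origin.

plate: A = 230 × 190 = 43700.00, centroid at (115.00, 95.00).
hole 1: A = −(64 × 61) = -3904.00, centroid at (87.00, 69.50).
hole 2: A = −π·34² = -3631.68, centroid at (163.00, 133.00).
ΣA = 36164.32 mm², ΣAx̄ = 4093887.98 mm³, ΣAȳ = 3397158.41 mm³.
x̄ = 4093887.98/36164.32 = 113.20 mm; ȳ = 3397158.41/36164.32 = 93.94 mm.

x̄ = 113.20 mm, ȳ = 93.94 mm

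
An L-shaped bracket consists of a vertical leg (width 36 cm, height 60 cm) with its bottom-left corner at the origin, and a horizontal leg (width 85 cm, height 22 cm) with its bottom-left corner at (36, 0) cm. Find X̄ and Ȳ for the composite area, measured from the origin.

X̄ = 46.07 cm, Ȳ = 21.18 cm

vertical leg: A = 36 × 60 = 2160.00, centroid at (18.00, 30.00).
horizontal leg: A = 85 × 22 = 1870.00, centroid at (78.50, 11.00).
ΣA = 4030.00 cm², ΣAX̄ = 185675.00 cm³, ΣAȲ = 85370.00 cm³.
X̄ = 185675.00/4030.00 = 46.07 cm; Ȳ = 85370.00/4030.00 = 21.18 cm.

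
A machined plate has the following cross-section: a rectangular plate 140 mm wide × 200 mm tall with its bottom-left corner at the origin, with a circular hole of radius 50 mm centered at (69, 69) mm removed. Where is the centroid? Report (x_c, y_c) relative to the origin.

Part | A | x̄ᵢ | ȳᵢ | A·x̄ᵢ | A·ȳᵢ
plate | 28000.00 | 70.00 | 100.00 | 1960000.00 | 2800000.00
hole | -7853.98 | 69.00 | 69.00 | -541924.73 | -541924.73
Σ | 20146.02 |  |  | 1418075.27 | 2258075.27
x_c = 1418075.27 / 20146.02 = 70.39 mm
y_c = 2258075.27 / 20146.02 = 112.09 mm

x_c = 70.39 mm, y_c = 112.09 mm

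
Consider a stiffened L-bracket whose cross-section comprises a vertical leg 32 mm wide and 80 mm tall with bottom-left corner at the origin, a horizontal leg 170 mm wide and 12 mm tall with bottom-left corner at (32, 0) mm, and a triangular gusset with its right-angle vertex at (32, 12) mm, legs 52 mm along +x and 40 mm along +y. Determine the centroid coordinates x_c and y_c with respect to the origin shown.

vertical leg: A = 32 × 80 = 2560.00, centroid at (16.00, 40.00).
horizontal leg: A = 170 × 12 = 2040.00, centroid at (117.00, 6.00).
gusset: A = ½·52·40 = 1040.00, centroid at (49.33, 25.33).
ΣA = 5640.00 mm², ΣAx_c = 330946.67 mm³, ΣAy_c = 140986.67 mm³.
x_c = 330946.67/5640.00 = 58.68 mm; y_c = 140986.67/5640.00 = 25.00 mm.

x_c = 58.68 mm, y_c = 25.00 mm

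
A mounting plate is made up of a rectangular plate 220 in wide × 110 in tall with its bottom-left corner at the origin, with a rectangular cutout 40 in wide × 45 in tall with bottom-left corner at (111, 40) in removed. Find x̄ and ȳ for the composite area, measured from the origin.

Part | A | x̄ᵢ | ȳᵢ | A·x̄ᵢ | A·ȳᵢ
plate | 24200.00 | 110.00 | 55.00 | 2662000.00 | 1331000.00
hole | -1800.00 | 131.00 | 62.50 | -235800.00 | -112500.00
Σ | 22400.00 |  |  | 2426200.00 | 1218500.00
x̄ = 2426200.00 / 22400.00 = 108.31 in
ȳ = 1218500.00 / 22400.00 = 54.40 in

x̄ = 108.31 in, ȳ = 54.40 in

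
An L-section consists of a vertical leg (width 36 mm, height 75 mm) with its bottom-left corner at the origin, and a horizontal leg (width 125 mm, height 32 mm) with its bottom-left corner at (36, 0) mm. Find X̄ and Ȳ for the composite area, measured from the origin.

X̄ = 66.06 mm, Ȳ = 24.66 mm

vertical leg: A = 36 × 75 = 2700.00, centroid at (18.00, 37.50).
horizontal leg: A = 125 × 32 = 4000.00, centroid at (98.50, 16.00).
ΣA = 6700.00 mm², ΣAX̄ = 442600.00 mm³, ΣAȲ = 165250.00 mm³.
X̄ = 442600.00/6700.00 = 66.06 mm; Ȳ = 165250.00/6700.00 = 24.66 mm.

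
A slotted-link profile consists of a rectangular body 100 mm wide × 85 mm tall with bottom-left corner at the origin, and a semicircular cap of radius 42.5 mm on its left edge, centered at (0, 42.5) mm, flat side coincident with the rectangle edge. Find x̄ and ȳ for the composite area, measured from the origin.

rectangular body: A = 100 × 85 = 8500.00, centroid at (50.00, 42.50).
semicircular end: A = ½π·42.5² = 2837.25, centroid at (-18.04, 42.50).
ΣA = 11337.25 mm², ΣAx̄ = 373822.92 mm³, ΣAȳ = 481833.16 mm³.
x̄ = 373822.92/11337.25 = 32.97 mm; ȳ = 481833.16/11337.25 = 42.50 mm.

x̄ = 32.97 mm, ȳ = 42.50 mm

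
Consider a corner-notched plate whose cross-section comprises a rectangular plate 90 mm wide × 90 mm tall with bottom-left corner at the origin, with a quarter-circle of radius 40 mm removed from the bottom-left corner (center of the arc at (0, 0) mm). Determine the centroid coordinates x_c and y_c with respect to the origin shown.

Part | A | x̄ᵢ | ȳᵢ | A·x̄ᵢ | A·ȳᵢ
plate | 8100.00 | 45.00 | 45.00 | 364500.00 | 364500.00
removed quarter-circle | -1256.64 | 16.98 | 16.98 | -21333.33 | -21333.33
Σ | 6843.36 |  |  | 343166.67 | 343166.67
x_c = 343166.67 / 6843.36 = 50.15 mm
y_c = 343166.67 / 6843.36 = 50.15 mm

x_c = 50.15 mm, y_c = 50.15 mm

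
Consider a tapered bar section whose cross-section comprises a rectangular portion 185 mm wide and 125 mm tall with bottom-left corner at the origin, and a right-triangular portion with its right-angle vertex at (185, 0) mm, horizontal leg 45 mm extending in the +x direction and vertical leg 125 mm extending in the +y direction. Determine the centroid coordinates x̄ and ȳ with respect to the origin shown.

rectangular portion: A = 185 × 125 = 23125.00, centroid at (92.50, 62.50).
triangular portion: A = ½·45·125 = 2812.50, centroid at (200.00, 41.67).
ΣA = 25937.50 mm²
ΣAx̄ = (23125.00)(92.50) + (2812.50)(200.00) = 2701562.50 mm³
ΣAȳ = (23125.00)(62.50) + (2812.50)(41.67) = 1562500.00 mm³
x̄ = 2701562.50 / 25937.50 = 104.16 mm
ȳ = 1562500.00 / 25937.50 = 60.24 mm

x̄ = 104.16 mm, ȳ = 60.24 mm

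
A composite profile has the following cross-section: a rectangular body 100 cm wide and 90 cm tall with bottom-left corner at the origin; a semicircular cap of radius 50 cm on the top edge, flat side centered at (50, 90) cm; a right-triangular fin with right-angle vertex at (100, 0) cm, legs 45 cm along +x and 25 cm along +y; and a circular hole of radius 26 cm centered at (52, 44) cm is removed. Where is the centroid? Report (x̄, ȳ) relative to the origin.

x̄ = 52.84 cm, ȳ = 66.25 cm

Part | A | x̄ᵢ | ȳᵢ | A·x̄ᵢ | A·ȳᵢ
rectangular body | 9000.00 | 50.00 | 45.00 | 450000.00 | 405000.00
semicircular top | 3926.99 | 50.00 | 111.22 | 196349.54 | 436762.51
triangular fin | 562.50 | 115.00 | 8.33 | 64687.50 | 4687.50
hole | -2123.72 | 52.00 | 44.00 | -110433.26 | -93443.53
Σ | 11365.77 |  |  | 600603.78 | 753006.47
x̄ = 600603.78 / 11365.77 = 52.84 cm
ȳ = 753006.47 / 11365.77 = 66.25 cm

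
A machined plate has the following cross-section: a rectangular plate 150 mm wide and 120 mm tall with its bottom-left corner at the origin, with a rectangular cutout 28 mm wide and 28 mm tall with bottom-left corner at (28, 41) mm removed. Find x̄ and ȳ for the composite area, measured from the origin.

plate: A = 150 × 120 = 18000.00, centroid at (75.00, 60.00).
hole: A = −(28 × 28) = -784.00, centroid at (42.00, 55.00).
ΣA = 17216.00 mm², ΣAx̄ = 1317072.00 mm³, ΣAȳ = 1036880.00 mm³.
x̄ = 1317072.00/17216.00 = 76.50 mm; ȳ = 1036880.00/17216.00 = 60.23 mm.

x̄ = 76.50 mm, ȳ = 60.23 mm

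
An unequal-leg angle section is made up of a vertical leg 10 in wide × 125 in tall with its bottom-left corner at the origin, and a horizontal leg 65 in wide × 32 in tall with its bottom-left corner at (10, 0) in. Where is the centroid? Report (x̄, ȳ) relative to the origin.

x̄ = 28.42 in, ȳ = 33.45 in

Part | A | x̄ᵢ | ȳᵢ | A·x̄ᵢ | A·ȳᵢ
vertical leg | 1250.00 | 5.00 | 62.50 | 6250.00 | 78125.00
horizontal leg | 2080.00 | 42.50 | 16.00 | 88400.00 | 33280.00
Σ | 3330.00 |  |  | 94650.00 | 111405.00
x̄ = 94650.00 / 3330.00 = 28.42 in
ȳ = 111405.00 / 3330.00 = 33.45 in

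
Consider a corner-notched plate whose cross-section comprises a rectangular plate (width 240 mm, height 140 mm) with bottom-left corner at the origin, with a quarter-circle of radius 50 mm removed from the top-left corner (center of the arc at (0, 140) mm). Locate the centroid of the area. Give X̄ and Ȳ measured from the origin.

Part | A | x̄ᵢ | ȳᵢ | A·x̄ᵢ | A·ȳᵢ
plate | 33600.00 | 120.00 | 70.00 | 4032000.00 | 2352000.00
removed quarter-circle | -1963.50 | 21.22 | 118.78 | -41666.67 | -233222.69
Σ | 31636.50 |  |  | 3990333.33 | 2118777.31
X̄ = 3990333.33 / 31636.50 = 126.13 mm
Ȳ = 2118777.31 / 31636.50 = 66.97 mm

X̄ = 126.13 mm, Ȳ = 66.97 mm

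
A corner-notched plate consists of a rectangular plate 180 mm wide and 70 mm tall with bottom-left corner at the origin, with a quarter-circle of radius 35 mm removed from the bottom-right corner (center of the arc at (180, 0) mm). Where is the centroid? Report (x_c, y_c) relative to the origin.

x_c = 83.79 mm, y_c = 36.67 mm

Part | A | x̄ᵢ | ȳᵢ | A·x̄ᵢ | A·ȳᵢ
plate | 12600.00 | 90.00 | 35.00 | 1134000.00 | 441000.00
removed quarter-circle | -962.11 | 165.15 | 14.85 | -158888.63 | -14291.67
Σ | 11637.89 |  |  | 975111.37 | 426708.33
x_c = 975111.37 / 11637.89 = 83.79 mm
y_c = 426708.33 / 11637.89 = 36.67 mm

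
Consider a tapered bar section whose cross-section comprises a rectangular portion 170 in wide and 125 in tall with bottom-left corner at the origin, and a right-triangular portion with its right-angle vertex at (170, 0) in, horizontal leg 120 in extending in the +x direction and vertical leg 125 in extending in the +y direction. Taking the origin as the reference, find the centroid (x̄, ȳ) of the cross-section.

Part | A | x̄ᵢ | ȳᵢ | A·x̄ᵢ | A·ȳᵢ
rectangular portion | 21250.00 | 85.00 | 62.50 | 1806250.00 | 1328125.00
triangular portion | 7500.00 | 210.00 | 41.67 | 1575000.00 | 312500.00
Σ | 28750.00 |  |  | 3381250.00 | 1640625.00
x̄ = 3381250.00 / 28750.00 = 117.61 in
ȳ = 1640625.00 / 28750.00 = 57.07 in

x̄ = 117.61 in, ȳ = 57.07 in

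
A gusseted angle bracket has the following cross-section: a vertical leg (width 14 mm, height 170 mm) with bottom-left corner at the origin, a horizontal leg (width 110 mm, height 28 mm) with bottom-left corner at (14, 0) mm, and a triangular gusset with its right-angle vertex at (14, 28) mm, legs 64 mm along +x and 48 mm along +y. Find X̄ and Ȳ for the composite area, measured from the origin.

vertical leg: A = 14 × 170 = 2380.00, centroid at (7.00, 85.00).
horizontal leg: A = 110 × 28 = 3080.00, centroid at (69.00, 14.00).
gusset: A = ½·64·48 = 1536.00, centroid at (35.33, 44.00).
ΣA = 6996.00 mm², ΣAX̄ = 283452.00 mm³, ΣAȲ = 313004.00 mm³.
X̄ = 283452.00/6996.00 = 40.52 mm; Ȳ = 313004.00/6996.00 = 44.74 mm.

X̄ = 40.52 mm, Ȳ = 44.74 mm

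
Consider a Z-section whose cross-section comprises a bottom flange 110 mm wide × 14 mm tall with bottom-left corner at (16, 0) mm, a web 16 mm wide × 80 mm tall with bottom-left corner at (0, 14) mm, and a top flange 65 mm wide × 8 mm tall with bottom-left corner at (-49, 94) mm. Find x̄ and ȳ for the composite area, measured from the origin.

bottom flange: A = 110 × 14 = 1540.00, centroid at (71.00, 7.00).
web: A = 16 × 80 = 1280.00, centroid at (8.00, 54.00).
top flange: A = 65 × 8 = 520.00, centroid at (-16.50, 98.00).
ΣA = 3340.00 mm²
ΣAx̄ = (1540.00)(71.00) + (1280.00)(8.00) + (520.00)(-16.50) = 111000.00 mm³
ΣAȳ = (1540.00)(7.00) + (1280.00)(54.00) + (520.00)(98.00) = 130860.00 mm³
x̄ = 111000.00 / 3340.00 = 33.23 mm
ȳ = 130860.00 / 3340.00 = 39.18 mm

x̄ = 33.23 mm, ȳ = 39.18 mm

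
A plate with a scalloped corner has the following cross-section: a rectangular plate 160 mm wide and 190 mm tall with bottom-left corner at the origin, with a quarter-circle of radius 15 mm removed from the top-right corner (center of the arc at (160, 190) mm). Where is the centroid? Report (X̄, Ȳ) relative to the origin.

X̄ = 79.57 mm, Ȳ = 94.48 mm

plate: A = 160 × 190 = 30400.00, centroid at (80.00, 95.00).
removed quarter-circle: A = −¼π·15² = -176.71, centroid at (153.63, 183.63).
ΣA = 30223.29 mm², ΣAX̄ = 2404850.67 mm³, ΣAȲ = 2855549.23 mm³.
X̄ = 2404850.67/30223.29 = 79.57 mm; Ȳ = 2855549.23/30223.29 = 94.48 mm.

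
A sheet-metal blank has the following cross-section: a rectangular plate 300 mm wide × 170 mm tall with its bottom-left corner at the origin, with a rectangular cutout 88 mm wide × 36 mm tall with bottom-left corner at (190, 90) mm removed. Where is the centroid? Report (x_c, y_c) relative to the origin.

Part | A | x̄ᵢ | ȳᵢ | A·x̄ᵢ | A·ȳᵢ
plate | 51000.00 | 150.00 | 85.00 | 7650000.00 | 4335000.00
hole | -3168.00 | 234.00 | 108.00 | -741312.00 | -342144.00
Σ | 47832.00 |  |  | 6908688.00 | 3992856.00
x_c = 6908688.00 / 47832.00 = 144.44 mm
y_c = 3992856.00 / 47832.00 = 83.48 mm

x_c = 144.44 mm, y_c = 83.48 mm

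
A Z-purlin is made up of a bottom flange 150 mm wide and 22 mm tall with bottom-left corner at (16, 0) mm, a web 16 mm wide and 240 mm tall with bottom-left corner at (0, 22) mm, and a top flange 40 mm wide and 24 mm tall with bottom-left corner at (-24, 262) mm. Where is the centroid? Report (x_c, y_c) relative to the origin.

bottom flange: A = 150 × 22 = 3300.00, centroid at (91.00, 11.00).
web: A = 16 × 240 = 3840.00, centroid at (8.00, 142.00).
top flange: A = 40 × 24 = 960.00, centroid at (-4.00, 274.00).
ΣA = 8100.00 mm²
ΣAx_c = (3300.00)(91.00) + (3840.00)(8.00) + (960.00)(-4.00) = 327180.00 mm³
ΣAy_c = (3300.00)(11.00) + (3840.00)(142.00) + (960.00)(274.00) = 844620.00 mm³
x_c = 327180.00 / 8100.00 = 40.39 mm
y_c = 844620.00 / 8100.00 = 104.27 mm

x_c = 40.39 mm, y_c = 104.27 mm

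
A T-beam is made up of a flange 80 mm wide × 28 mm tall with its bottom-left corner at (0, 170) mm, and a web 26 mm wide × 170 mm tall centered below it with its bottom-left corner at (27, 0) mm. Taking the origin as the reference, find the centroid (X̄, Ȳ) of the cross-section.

web: A = 26 × 170 = 4420.00, centroid at (40.00, 85.00).
flange: A = 80 × 28 = 2240.00, centroid at (40.00, 184.00).
ΣA = 6660.00 mm², ΣAX̄ = 266400.00 mm³, ΣAȲ = 787860.00 mm³.
X̄ = 266400.00/6660.00 = 40.00 mm; Ȳ = 787860.00/6660.00 = 118.30 mm.

X̄ = 40.00 mm, Ȳ = 118.30 mm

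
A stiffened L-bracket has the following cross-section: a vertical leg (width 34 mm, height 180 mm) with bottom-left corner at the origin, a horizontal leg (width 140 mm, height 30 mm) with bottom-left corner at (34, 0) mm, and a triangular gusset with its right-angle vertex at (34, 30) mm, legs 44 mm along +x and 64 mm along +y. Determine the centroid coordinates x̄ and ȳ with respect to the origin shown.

x̄ = 51.96 mm, ȳ = 58.50 mm

vertical leg: A = 34 × 180 = 6120.00, centroid at (17.00, 90.00).
horizontal leg: A = 140 × 30 = 4200.00, centroid at (104.00, 15.00).
gusset: A = ½·44·64 = 1408.00, centroid at (48.67, 51.33).
ΣA = 11728.00 mm²
ΣAx̄ = (6120.00)(17.00) + (4200.00)(104.00) + (1408.00)(48.67) = 609362.67 mm³
ΣAȳ = (6120.00)(90.00) + (4200.00)(15.00) + (1408.00)(51.33) = 686077.33 mm³
x̄ = 609362.67 / 11728.00 = 51.96 mm
ȳ = 686077.33 / 11728.00 = 58.50 mm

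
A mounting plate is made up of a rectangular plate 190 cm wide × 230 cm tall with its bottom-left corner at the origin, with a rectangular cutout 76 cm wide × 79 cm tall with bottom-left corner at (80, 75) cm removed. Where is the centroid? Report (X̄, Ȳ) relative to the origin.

X̄ = 91.34 cm, Ȳ = 115.08 cm

plate: A = 190 × 230 = 43700.00, centroid at (95.00, 115.00).
hole: A = −(76 × 79) = -6004.00, centroid at (118.00, 114.50).
ΣA = 37696.00 cm²
ΣAX̄ = (43700.00)(95.00) + (-6004.00)(118.00) = 3443028.00 cm³
ΣAȲ = (43700.00)(115.00) + (-6004.00)(114.50) = 4338042.00 cm³
X̄ = 3443028.00 / 37696.00 = 91.34 cm
Ȳ = 4338042.00 / 37696.00 = 115.08 cm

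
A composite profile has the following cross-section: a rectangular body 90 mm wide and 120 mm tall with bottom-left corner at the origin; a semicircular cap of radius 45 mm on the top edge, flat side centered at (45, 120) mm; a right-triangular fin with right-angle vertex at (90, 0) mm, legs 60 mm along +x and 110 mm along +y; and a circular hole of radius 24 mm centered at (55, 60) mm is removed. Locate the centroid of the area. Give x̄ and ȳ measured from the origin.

x̄ = 57.69 mm, ȳ = 71.29 mm

Part | A | x̄ᵢ | ȳᵢ | A·x̄ᵢ | A·ȳᵢ
rectangular body | 10800.00 | 45.00 | 60.00 | 486000.00 | 648000.00
semicircular top | 3180.86 | 45.00 | 139.10 | 143138.82 | 442453.51
triangular fin | 3300.00 | 110.00 | 36.67 | 363000.00 | 121000.00
hole | -1809.56 | 55.00 | 60.00 | -99525.66 | -108573.44
Σ | 15471.31 |  |  | 892613.16 | 1102880.07
x̄ = 892613.16 / 15471.31 = 57.69 mm
ȳ = 1102880.07 / 15471.31 = 71.29 mm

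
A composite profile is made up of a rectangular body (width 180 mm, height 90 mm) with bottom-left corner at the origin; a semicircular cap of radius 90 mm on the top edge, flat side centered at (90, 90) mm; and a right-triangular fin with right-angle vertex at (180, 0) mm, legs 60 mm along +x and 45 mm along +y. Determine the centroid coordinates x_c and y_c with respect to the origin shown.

x_c = 94.91 mm, y_c = 78.63 mm

Part | A | x̄ᵢ | ȳᵢ | A·x̄ᵢ | A·ȳᵢ
rectangular body | 16200.00 | 90.00 | 45.00 | 1458000.00 | 729000.00
semicircular top | 12723.45 | 90.00 | 128.20 | 1145110.52 | 1631110.52
triangular fin | 1350.00 | 200.00 | 15.00 | 270000.00 | 20250.00
Σ | 30273.45 |  |  | 2873110.52 | 2380360.52
x_c = 2873110.52 / 30273.45 = 94.91 mm
y_c = 2380360.52 / 30273.45 = 78.63 mm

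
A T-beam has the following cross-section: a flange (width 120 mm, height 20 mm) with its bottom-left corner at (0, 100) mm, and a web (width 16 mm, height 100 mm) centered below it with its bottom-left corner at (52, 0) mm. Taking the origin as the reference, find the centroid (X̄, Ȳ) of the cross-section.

X̄ = 60.00 mm, Ȳ = 86.00 mm

web: A = 16 × 100 = 1600.00, centroid at (60.00, 50.00).
flange: A = 120 × 20 = 2400.00, centroid at (60.00, 110.00).
ΣA = 4000.00 mm²
ΣAX̄ = (1600.00)(60.00) + (2400.00)(60.00) = 240000.00 mm³
ΣAȲ = (1600.00)(50.00) + (2400.00)(110.00) = 344000.00 mm³
X̄ = 240000.00 / 4000.00 = 60.00 mm
Ȳ = 344000.00 / 4000.00 = 86.00 mm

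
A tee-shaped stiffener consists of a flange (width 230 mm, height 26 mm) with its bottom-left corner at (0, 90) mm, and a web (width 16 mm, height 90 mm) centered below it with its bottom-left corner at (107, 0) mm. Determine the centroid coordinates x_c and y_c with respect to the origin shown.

x_c = 115.00 mm, y_c = 91.74 mm

Part | A | x̄ᵢ | ȳᵢ | A·x̄ᵢ | A·ȳᵢ
web | 1440.00 | 115.00 | 45.00 | 165600.00 | 64800.00
flange | 5980.00 | 115.00 | 103.00 | 687700.00 | 615940.00
Σ | 7420.00 |  |  | 853300.00 | 680740.00
x_c = 853300.00 / 7420.00 = 115.00 mm
y_c = 680740.00 / 7420.00 = 91.74 mm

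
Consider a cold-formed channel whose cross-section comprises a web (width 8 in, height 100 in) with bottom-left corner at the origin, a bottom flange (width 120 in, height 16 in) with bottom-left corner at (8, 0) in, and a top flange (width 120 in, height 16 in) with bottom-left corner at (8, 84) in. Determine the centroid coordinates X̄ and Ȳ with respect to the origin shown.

X̄ = 56.97 in, Ȳ = 50.00 in

web: A = 8 × 100 = 800.00, centroid at (4.00, 50.00).
bottom flange: A = 120 × 16 = 1920.00, centroid at (68.00, 8.00).
top flange: A = 120 × 16 = 1920.00, centroid at (68.00, 92.00).
ΣA = 4640.00 in², ΣAX̄ = 264320.00 in³, ΣAȲ = 232000.00 in³.
X̄ = 264320.00/4640.00 = 56.97 in; Ȳ = 232000.00/4640.00 = 50.00 in.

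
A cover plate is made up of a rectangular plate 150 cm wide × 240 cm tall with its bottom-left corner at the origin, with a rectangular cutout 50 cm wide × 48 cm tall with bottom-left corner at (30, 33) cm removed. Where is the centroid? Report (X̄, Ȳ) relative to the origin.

plate: A = 150 × 240 = 36000.00, centroid at (75.00, 120.00).
hole: A = −(50 × 48) = -2400.00, centroid at (55.00, 57.00).
ΣA = 33600.00 cm², ΣAX̄ = 2568000.00 cm³, ΣAȲ = 4183200.00 cm³.
X̄ = 2568000.00/33600.00 = 76.43 cm; Ȳ = 4183200.00/33600.00 = 124.50 cm.

X̄ = 76.43 cm, Ȳ = 124.50 cm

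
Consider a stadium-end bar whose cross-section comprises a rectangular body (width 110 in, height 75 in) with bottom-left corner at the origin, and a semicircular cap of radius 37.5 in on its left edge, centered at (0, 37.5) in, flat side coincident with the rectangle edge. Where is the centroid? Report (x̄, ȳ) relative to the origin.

Part | A | x̄ᵢ | ȳᵢ | A·x̄ᵢ | A·ȳᵢ
rectangular body | 8250.00 | 55.00 | 37.50 | 453750.00 | 309375.00
semicircular end | 2208.93 | -15.92 | 37.50 | -35156.25 | 82834.96
Σ | 10458.93 |  |  | 418593.75 | 392209.96
x̄ = 418593.75 / 10458.93 = 40.02 in
ȳ = 392209.96 / 10458.93 = 37.50 in

x̄ = 40.02 in, ȳ = 37.50 in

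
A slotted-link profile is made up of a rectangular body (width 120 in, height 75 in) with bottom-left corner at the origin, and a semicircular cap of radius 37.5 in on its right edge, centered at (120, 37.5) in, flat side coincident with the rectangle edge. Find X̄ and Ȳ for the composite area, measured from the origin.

X̄ = 74.96 in, Ȳ = 37.50 in

rectangular body: A = 120 × 75 = 9000.00, centroid at (60.00, 37.50).
semicircular end: A = ½π·37.5² = 2208.93, centroid at (135.92, 37.50).
ΣA = 11208.93 in²
ΣAX̄ = (9000.00)(60.00) + (2208.93)(135.92) = 840228.13 in³
ΣAȲ = (9000.00)(37.50) + (2208.93)(37.50) = 420334.96 in³
X̄ = 840228.13 / 11208.93 = 74.96 in
Ȳ = 420334.96 / 11208.93 = 37.50 in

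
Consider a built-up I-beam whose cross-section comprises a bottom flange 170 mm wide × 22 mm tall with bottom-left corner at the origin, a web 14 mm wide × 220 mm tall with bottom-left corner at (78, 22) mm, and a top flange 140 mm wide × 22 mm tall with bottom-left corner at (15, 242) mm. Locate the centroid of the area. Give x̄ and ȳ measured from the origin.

x̄ = 85.00 mm, ȳ = 123.93 mm

bottom flange: A = 170 × 22 = 3740.00, centroid at (85.00, 11.00).
web: A = 14 × 220 = 3080.00, centroid at (85.00, 132.00).
top flange: A = 140 × 22 = 3080.00, centroid at (85.00, 253.00).
ΣA = 9900.00 mm², ΣAx̄ = 841500.00 mm³, ΣAȳ = 1226940.00 mm³.
x̄ = 841500.00/9900.00 = 85.00 mm; ȳ = 1226940.00/9900.00 = 123.93 mm.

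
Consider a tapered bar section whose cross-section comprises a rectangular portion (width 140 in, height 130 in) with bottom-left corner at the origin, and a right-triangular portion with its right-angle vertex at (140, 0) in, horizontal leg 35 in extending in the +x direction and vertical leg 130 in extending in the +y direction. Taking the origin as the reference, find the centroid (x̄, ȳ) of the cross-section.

x̄ = 79.07 in, ȳ = 62.59 in

rectangular portion: A = 140 × 130 = 18200.00, centroid at (70.00, 65.00).
triangular portion: A = ½·35·130 = 2275.00, centroid at (151.67, 43.33).
ΣA = 20475.00 in²
ΣAx̄ = (18200.00)(70.00) + (2275.00)(151.67) = 1619041.67 in³
ΣAȳ = (18200.00)(65.00) + (2275.00)(43.33) = 1281583.33 in³
x̄ = 1619041.67 / 20475.00 = 79.07 in
ȳ = 1281583.33 / 20475.00 = 62.59 in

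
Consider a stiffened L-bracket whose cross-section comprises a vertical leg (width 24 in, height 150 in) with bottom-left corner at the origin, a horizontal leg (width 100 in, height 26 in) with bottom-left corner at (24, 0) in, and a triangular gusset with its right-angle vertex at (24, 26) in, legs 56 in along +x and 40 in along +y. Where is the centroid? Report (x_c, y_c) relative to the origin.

Part | A | x̄ᵢ | ȳᵢ | A·x̄ᵢ | A·ȳᵢ
vertical leg | 3600.00 | 12.00 | 75.00 | 43200.00 | 270000.00
horizontal leg | 2600.00 | 74.00 | 13.00 | 192400.00 | 33800.00
gusset | 1120.00 | 42.67 | 39.33 | 47786.67 | 44053.33
Σ | 7320.00 |  |  | 283386.67 | 347853.33
x_c = 283386.67 / 7320.00 = 38.71 in
y_c = 347853.33 / 7320.00 = 47.52 in

x_c = 38.71 in, y_c = 47.52 in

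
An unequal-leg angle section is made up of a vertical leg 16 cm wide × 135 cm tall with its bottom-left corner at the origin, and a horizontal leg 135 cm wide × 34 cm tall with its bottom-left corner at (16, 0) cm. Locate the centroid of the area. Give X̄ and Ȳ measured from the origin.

vertical leg: A = 16 × 135 = 2160.00, centroid at (8.00, 67.50).
horizontal leg: A = 135 × 34 = 4590.00, centroid at (83.50, 17.00).
ΣA = 6750.00 cm², ΣAX̄ = 400545.00 cm³, ΣAȲ = 223830.00 cm³.
X̄ = 400545.00/6750.00 = 59.34 cm; Ȳ = 223830.00/6750.00 = 33.16 cm.

X̄ = 59.34 cm, Ȳ = 33.16 cm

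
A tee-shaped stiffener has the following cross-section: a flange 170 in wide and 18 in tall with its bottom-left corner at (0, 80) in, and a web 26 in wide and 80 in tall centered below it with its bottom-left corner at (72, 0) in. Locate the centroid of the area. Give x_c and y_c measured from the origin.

web: A = 26 × 80 = 2080.00, centroid at (85.00, 40.00).
flange: A = 170 × 18 = 3060.00, centroid at (85.00, 89.00).
ΣA = 5140.00 in², ΣAx_c = 436900.00 in³, ΣAy_c = 355540.00 in³.
x_c = 436900.00/5140.00 = 85.00 in; y_c = 355540.00/5140.00 = 69.17 in.

x_c = 85.00 in, y_c = 69.17 in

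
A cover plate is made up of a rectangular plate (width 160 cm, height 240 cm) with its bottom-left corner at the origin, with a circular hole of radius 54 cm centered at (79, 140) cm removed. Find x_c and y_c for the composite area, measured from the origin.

plate: A = 160 × 240 = 38400.00, centroid at (80.00, 120.00).
hole: A = −π·54² = -9160.88, centroid at (79.00, 140.00).
ΣA = 29239.12 cm²
ΣAx_c = (38400.00)(80.00) + (-9160.88)(79.00) = 2348290.15 cm³
ΣAy_c = (38400.00)(120.00) + (-9160.88)(140.00) = 3325476.22 cm³
x_c = 2348290.15 / 29239.12 = 80.31 cm
y_c = 3325476.22 / 29239.12 = 113.73 cm

x_c = 80.31 cm, y_c = 113.73 cm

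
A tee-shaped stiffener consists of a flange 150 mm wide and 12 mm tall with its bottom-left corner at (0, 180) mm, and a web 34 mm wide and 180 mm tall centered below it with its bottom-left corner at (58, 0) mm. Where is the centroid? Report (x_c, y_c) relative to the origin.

x_c = 75.00 mm, y_c = 111.82 mm

web: A = 34 × 180 = 6120.00, centroid at (75.00, 90.00).
flange: A = 150 × 12 = 1800.00, centroid at (75.00, 186.00).
ΣA = 7920.00 mm²
ΣAx_c = (6120.00)(75.00) + (1800.00)(75.00) = 594000.00 mm³
ΣAy_c = (6120.00)(90.00) + (1800.00)(186.00) = 885600.00 mm³
x_c = 594000.00 / 7920.00 = 75.00 mm
y_c = 885600.00 / 7920.00 = 111.82 mm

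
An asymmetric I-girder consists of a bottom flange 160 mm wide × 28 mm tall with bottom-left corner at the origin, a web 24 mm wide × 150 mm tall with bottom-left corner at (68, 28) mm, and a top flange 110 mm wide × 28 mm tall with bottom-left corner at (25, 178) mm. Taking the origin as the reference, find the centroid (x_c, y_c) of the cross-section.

bottom flange: A = 160 × 28 = 4480.00, centroid at (80.00, 14.00).
web: A = 24 × 150 = 3600.00, centroid at (80.00, 103.00).
top flange: A = 110 × 28 = 3080.00, centroid at (80.00, 192.00).
ΣA = 11160.00 mm², ΣAx_c = 892800.00 mm³, ΣAy_c = 1024880.00 mm³.
x_c = 892800.00/11160.00 = 80.00 mm; y_c = 1024880.00/11160.00 = 91.84 mm.

x_c = 80.00 mm, y_c = 91.84 mm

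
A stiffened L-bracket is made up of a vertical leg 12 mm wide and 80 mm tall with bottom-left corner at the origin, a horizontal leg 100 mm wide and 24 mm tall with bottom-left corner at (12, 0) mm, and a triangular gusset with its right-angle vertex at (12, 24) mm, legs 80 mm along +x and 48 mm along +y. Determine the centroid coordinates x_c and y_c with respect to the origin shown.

vertical leg: A = 12 × 80 = 960.00, centroid at (6.00, 40.00).
horizontal leg: A = 100 × 24 = 2400.00, centroid at (62.00, 12.00).
gusset: A = ½·80·48 = 1920.00, centroid at (38.67, 40.00).
ΣA = 5280.00 mm²
ΣAx_c = (960.00)(6.00) + (2400.00)(62.00) + (1920.00)(38.67) = 228800.00 mm³
ΣAy_c = (960.00)(40.00) + (2400.00)(12.00) + (1920.00)(40.00) = 144000.00 mm³
x_c = 228800.00 / 5280.00 = 43.33 mm
y_c = 144000.00 / 5280.00 = 27.27 mm

x_c = 43.33 mm, y_c = 27.27 mm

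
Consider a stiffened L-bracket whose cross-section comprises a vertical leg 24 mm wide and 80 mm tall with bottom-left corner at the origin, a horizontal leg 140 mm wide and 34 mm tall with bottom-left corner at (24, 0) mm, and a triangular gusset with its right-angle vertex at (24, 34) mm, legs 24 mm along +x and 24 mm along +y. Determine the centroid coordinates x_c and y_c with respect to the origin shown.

vertical leg: A = 24 × 80 = 1920.00, centroid at (12.00, 40.00).
horizontal leg: A = 140 × 34 = 4760.00, centroid at (94.00, 17.00).
gusset: A = ½·24·24 = 288.00, centroid at (32.00, 42.00).
ΣA = 6968.00 mm², ΣAx_c = 479696.00 mm³, ΣAy_c = 169816.00 mm³.
x_c = 479696.00/6968.00 = 68.84 mm; y_c = 169816.00/6968.00 = 24.37 mm.

x_c = 68.84 mm, y_c = 24.37 mm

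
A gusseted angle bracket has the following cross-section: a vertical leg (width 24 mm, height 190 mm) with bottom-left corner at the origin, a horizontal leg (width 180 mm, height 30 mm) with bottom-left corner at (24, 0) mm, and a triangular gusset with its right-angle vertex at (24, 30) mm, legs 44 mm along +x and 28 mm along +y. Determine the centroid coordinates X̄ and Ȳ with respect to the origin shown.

X̄ = 65.63 mm, Ȳ = 50.91 mm

vertical leg: A = 24 × 190 = 4560.00, centroid at (12.00, 95.00).
horizontal leg: A = 180 × 30 = 5400.00, centroid at (114.00, 15.00).
gusset: A = ½·44·28 = 616.00, centroid at (38.67, 39.33).
ΣA = 10576.00 mm²
ΣAX̄ = (4560.00)(12.00) + (5400.00)(114.00) + (616.00)(38.67) = 694138.67 mm³
ΣAȲ = (4560.00)(95.00) + (5400.00)(15.00) + (616.00)(39.33) = 538429.33 mm³
X̄ = 694138.67 / 10576.00 = 65.63 mm
Ȳ = 538429.33 / 10576.00 = 50.91 mm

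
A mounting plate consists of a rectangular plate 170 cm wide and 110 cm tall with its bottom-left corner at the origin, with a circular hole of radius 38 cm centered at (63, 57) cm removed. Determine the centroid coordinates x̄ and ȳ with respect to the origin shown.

x̄ = 92.05 cm, ȳ = 54.36 cm

plate: A = 170 × 110 = 18700.00, centroid at (85.00, 55.00).
hole: A = −π·38² = -4536.46, centroid at (63.00, 57.00).
ΣA = 14163.54 cm²
ΣAx̄ = (18700.00)(85.00) + (-4536.46)(63.00) = 1303703.03 cm³
ΣAȳ = (18700.00)(55.00) + (-4536.46)(57.00) = 769921.79 cm³
x̄ = 1303703.03 / 14163.54 = 92.05 cm
ȳ = 769921.79 / 14163.54 = 54.36 cm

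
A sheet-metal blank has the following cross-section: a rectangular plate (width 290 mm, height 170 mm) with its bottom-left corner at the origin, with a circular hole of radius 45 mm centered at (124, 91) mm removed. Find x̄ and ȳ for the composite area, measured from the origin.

x̄ = 148.11 mm, ȳ = 84.11 mm

Part | A | x̄ᵢ | ȳᵢ | A·x̄ᵢ | A·ȳᵢ
plate | 49300.00 | 145.00 | 85.00 | 7148500.00 | 4190500.00
hole | -6361.73 | 124.00 | 91.00 | -788853.92 | -578916.99
Σ | 42938.27 |  |  | 6359646.08 | 3611583.01
x̄ = 6359646.08 / 42938.27 = 148.11 mm
ȳ = 3611583.01 / 42938.27 = 84.11 mm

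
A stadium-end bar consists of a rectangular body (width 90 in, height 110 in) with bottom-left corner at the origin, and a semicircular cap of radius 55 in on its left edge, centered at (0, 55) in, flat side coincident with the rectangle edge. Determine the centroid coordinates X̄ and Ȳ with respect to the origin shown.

rectangular body: A = 90 × 110 = 9900.00, centroid at (45.00, 55.00).
semicircular end: A = ½π·55² = 4751.66, centroid at (-23.34, 55.00).
ΣA = 14651.66 in², ΣAX̄ = 334583.33 in³, ΣAȲ = 805841.24 in³.
X̄ = 334583.33/14651.66 = 22.84 in; Ȳ = 805841.24/14651.66 = 55.00 in.

X̄ = 22.84 in, Ȳ = 55.00 in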